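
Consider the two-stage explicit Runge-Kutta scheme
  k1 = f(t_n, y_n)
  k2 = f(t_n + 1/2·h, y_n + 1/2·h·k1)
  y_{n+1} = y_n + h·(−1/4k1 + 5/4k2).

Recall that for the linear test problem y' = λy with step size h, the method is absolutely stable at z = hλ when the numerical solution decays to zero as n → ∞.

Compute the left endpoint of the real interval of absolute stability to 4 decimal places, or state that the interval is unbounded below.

With y'=λy (z=hλ):
  k1=λy_n ⇒ h·k1=z·y_n;  k2=λ(1+1/2z)y_n ⇒ h·k2=z(1+1/2z)y_n
  y_{n+1}/y_n = 1 − 1/4z + 5/4z(1+1/2z) = 1 + z + 5/8z²
  R(z) = 1 + z + 5/8z².

Solve |R(x)|<1 on ℝ⁻.
x=-1.17: |R|=0.6856
R=1: x+5/8x²=0 ⇒ x=−8/5=-1.6000; min R=1−1/(4·5/8)=0.6000>−1
Confirm numerically:
  x=-1.088: |R|=0.65184 <1
  x=-0.943: |R|=0.61278 <1
  x=-0.848: |R|=0.60144 <1
  x=-0.817: |R|=0.60018 <1
  x=-2.073: |R|=1.61283 >1
  x=-2.038: |R|=1.55790 >1
Stable set (-1.6000, 0).

left endpoint -1.6000.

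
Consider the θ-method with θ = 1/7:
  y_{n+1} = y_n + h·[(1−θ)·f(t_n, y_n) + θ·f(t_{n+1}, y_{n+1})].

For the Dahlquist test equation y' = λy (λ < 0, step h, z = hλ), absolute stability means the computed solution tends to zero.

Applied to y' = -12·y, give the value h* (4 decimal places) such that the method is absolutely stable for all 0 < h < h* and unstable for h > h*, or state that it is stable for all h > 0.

Test eqn y'=λy, z=hλ:
  y_{n+1} = y_n + z·[6/7·y_n + 1/7·y_{n+1}] ⇒ (1 − 1/7z)y_{n+1} = (1 + 6/7z)y_n
  so R(z) = (1 + 6/7z)/(1 − 1/7z).

Find x<0 with |R(x)|<1.
x=-0.61: |R|=0.4389
R=−1: 1+6/7x = −1+1/7x ⇒ -5/7x=2 ⇒ x=2/(-5/7)=-2.8000
Confirm numerically:
  x=-2.158: |R|=0.64949 <1
  x=-2.024: |R|=0.57004 <1
  x=-2.013: |R|=0.56341 <1
  x=-3.175: |R|=1.18428 >1
  x=-2.996: |R|=1.09804 >1
So |R|<1 on (-2.8000, 0).

(-2.8000,0); λ=-12 ⇒ h* = (14/5)/12 = 0.2333.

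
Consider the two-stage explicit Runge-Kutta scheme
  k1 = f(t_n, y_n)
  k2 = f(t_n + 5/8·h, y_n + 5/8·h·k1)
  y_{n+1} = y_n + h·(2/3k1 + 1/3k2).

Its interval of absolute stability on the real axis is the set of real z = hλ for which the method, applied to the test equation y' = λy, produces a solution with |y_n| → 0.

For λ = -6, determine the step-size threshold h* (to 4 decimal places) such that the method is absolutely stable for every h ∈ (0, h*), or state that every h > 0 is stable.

Test eqn y'=λy, z=hλ:
  k1=λy_n ⇒ h·k1=z·y_n;  k2=λ(1+5/8z)y_n ⇒ h·k2=z(1+5/8z)y_n
  y_{n+1}/y_n = 1 + 2/3z + 1/3z(1+5/8z) = 1 + z + 5/24z²
  ⇒ R(z) = 1 + z + 5/24z².

Need |R(x)|<1, x<0.
x=-1.74: |R|=0.1092
R=1: x+5/24x²=0 ⇒ x=−24/5=-4.8000; min R=1−1/(4·5/24)=-0.2000>−1
Confirm numerically:
  x=-3.820: |R|=0.22008 <1
  x=-3.395: |R|=0.00626 <1
  x=-3.200: |R|=0.06667 <1
  x=-3.180: |R|=0.07325 <1
  x=-5.344: |R|=1.60565 >1
  x=-5.139: |R|=1.36294 >1
  x=-5.001: |R|=1.20942 >1
So |R|<1 on (-4.8000, 0).

(-4.8000,0); λ=-6 ⇒ h* = (24/5)/6 = 0.8000.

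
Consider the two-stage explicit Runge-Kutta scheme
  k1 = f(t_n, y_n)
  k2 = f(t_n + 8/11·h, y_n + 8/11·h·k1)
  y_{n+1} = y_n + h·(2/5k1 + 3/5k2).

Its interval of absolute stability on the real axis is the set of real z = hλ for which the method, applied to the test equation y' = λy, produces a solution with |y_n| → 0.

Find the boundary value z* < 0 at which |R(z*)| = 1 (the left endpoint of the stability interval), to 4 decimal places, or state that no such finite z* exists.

On y'=λy, z=hλ:
  k1=λy_n ⇒ h·k1=z·y_n;  k2=λ(1+8/11z)y_n ⇒ h·k2=z(1+8/11z)y_n
  y_{n+1}/y_n = 1 + 2/5z + 3/5z(1+8/11z) = 1 + z + 24/55z²
  ⇒ R(z) = 1 + z + 24/55z².

Solve |R(x)|<1 on ℝ⁻.
x=-1.33: |R|=0.4419
R=1: x+24/55x²=0 ⇒ x=−55/24=-2.2917; min R=1−1/(4·24/55)=0.4271>−1
Confirm numerically:
  x=-1.467: |R|=0.47209 <1
  x=-1.049: |R|=0.43117 <1
  x=-0.964: |R|=0.44151 <1
  x=-2.434: |R|=1.15117 >1
  x=-2.346: |R|=1.05562 >1
Stable set (-2.2917, 0).

z* = -2.2917.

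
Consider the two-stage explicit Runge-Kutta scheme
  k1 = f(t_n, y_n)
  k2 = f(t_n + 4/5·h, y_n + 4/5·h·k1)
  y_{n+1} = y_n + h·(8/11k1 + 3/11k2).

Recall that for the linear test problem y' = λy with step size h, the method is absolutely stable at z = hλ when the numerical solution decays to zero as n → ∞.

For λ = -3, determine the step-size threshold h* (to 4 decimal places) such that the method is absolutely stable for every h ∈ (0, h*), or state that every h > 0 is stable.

Test eqn y'=λy, z=hλ:
  k1=λy_n ⇒ h·k1=z·y_n;  k2=λ(1+4/5z)y_n ⇒ h·k2=z(1+4/5z)y_n
  y_{n+1}/y_n = 1 + 8/11z + 3/11z(1+4/5z) = 1 + z + 12/55z²
  so R(z) = 1 + z + 12/55z².

Boundary: |R(x)|=1, x<0.
x=-1.3: |R|=0.0687
R=1: x+12/55x²=0 ⇒ x=−55/12=-4.5833; min R=1−1/(4·12/55)=-0.1458>−1
Confirm numerically:
  x=-4.430: |R|=0.85180 <1
  x=-2.905: |R|=0.06376 <1
  x=-1.988: |R|=0.12571 <1
  x=-4.845: |R|=1.27661 >1
  x=-4.694: |R|=1.11334 >1
So |R|<1 on (-4.5833, 0).

(-4.5833,0); λ=-3 ⇒ h* = (55/12)/3 = 1.5278.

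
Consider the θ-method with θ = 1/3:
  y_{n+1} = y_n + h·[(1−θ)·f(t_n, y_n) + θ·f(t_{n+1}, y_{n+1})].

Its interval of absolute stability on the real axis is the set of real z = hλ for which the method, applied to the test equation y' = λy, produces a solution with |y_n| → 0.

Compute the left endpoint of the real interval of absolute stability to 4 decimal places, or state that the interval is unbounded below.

With y'=λy (z=hλ):
  y_{n+1} = y_n + z·[2/3·y_n + 1/3·y_{n+1}] ⇒ (1 − 1/3z)y_{n+1} = (1 + 2/3z)y_n
  R(z) = (1 + 2/3z)/(1 − 1/3z).

Solve |R(x)|<1 on ℝ⁻.
x=-1.32: |R|=0.0833
R=−1: 1+2/3x = −1+1/3x ⇒ -1/3x=2 ⇒ x=2/(-1/3)=-6.0000
Confirm numerically:
  x=-5.823: |R|=0.97994 <1
  x=-4.546: |R|=0.80732 <1
  x=-3.392: |R|=0.59199 <1
  x=-2.560: |R|=0.38129 <1
  x=-6.494: |R|=1.05203 >1
  x=-6.192: |R|=1.02089 >1
  x=-6.024: |R|=1.00266 >1
Interval (-6.0000, 0).

left endpoint -6.0000.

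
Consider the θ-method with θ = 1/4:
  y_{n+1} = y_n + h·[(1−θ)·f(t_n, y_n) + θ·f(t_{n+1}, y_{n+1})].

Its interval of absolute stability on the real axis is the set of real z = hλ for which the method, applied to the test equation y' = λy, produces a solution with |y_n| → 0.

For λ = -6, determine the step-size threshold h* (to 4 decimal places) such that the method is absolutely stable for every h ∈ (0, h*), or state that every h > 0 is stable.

Set f=λy, z=hλ:
  y_{n+1} = y_n + z·[3/4·y_n + 1/4·y_{n+1}] ⇒ (1 − 1/4z)y_{n+1} = (1 + 3/4z)y_n
  ⇒ R(z) = (1 + 3/4z)/(1 − 1/4z).

Solve |R(x)|<1 on ℝ⁻.
x=-1: |R|=0.2000
R=−1: 1+3/4x = −1+1/4x ⇒ -1/2x=2 ⇒ x=2/(-1/2)=-4.0000
Confirm numerically:
  x=-3.315: |R|=0.81271 <1
  x=-3.013: |R|=0.71852 <1
  x=-2.411: |R|=0.50429 <1
  x=-2.298: |R|=0.45951 <1
  x=-4.540: |R|=1.12646 >1
  x=-4.447: |R|=1.10584 >1
Interval (-4.0000, 0).

(-4.0000,0); λ=-6 ⇒ h* = (4)/6 = 0.6667.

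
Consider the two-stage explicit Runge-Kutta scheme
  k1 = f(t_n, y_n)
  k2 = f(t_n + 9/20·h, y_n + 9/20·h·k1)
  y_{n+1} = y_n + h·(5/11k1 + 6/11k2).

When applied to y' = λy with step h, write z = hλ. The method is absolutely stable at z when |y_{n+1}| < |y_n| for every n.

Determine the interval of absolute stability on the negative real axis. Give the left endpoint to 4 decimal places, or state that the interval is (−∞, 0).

Set f=λy, z=hλ:
  k1=λy_n ⇒ h·k1=z·y_n;  k2=λ(1+9/20z)y_n ⇒ h·k2=z(1+9/20z)y_n
  y_{n+1}/y_n = 1 + 5/11z + 6/11z(1+9/20z) = 1 + z + 27/110z²
  so R(z) = 1 + z + 27/110z².

Solve |R(x)|<1 on ℝ⁻.
x=-0.35: |R|=0.6801
R=1: x+27/110x²=0 ⇒ x=−110/27=-4.0741; min R=1−1/(4·27/110)=-0.0185>−1
Confirm numerically:
  x=-3.154: |R|=0.28771 <1
  x=-2.898: |R|=0.16343 <1
  x=-1.949: |R|=0.01662 <1
  x=-4.527: |R|=1.50328 >1
  x=-4.186: |R|=1.11500 >1
Interval (-4.0741, 0).

z∈(-4.0741,0).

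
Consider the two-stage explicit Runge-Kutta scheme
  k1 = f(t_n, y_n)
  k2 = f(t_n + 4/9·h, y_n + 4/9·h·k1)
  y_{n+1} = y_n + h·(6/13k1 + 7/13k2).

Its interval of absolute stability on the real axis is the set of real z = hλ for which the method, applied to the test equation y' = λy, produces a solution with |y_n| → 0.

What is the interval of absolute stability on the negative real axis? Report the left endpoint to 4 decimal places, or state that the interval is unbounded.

z∈(-4.1786,0).

Test eqn y'=λy, z=hλ:
  k1=λy_n ⇒ h·k1=z·y_n;  k2=λ(1+4/9z)y_n ⇒ h·k2=z(1+4/9z)y_n
  y_{n+1}/y_n = 1 + 6/13z + 7/13z(1+4/9z) = 1 + z + 28/117z²
  so R(z) = 1 + z + 28/117z².

Boundary: |R(x)|=1, x<0.
x=-1.54: |R|=0.0276
R=1: x+28/117x²=0 ⇒ x=−117/28=-4.1786; min R=1−1/(4·28/117)=-0.0446>−1
Confirm numerically:
  x=-3.869: |R|=0.71336 <1
  x=-3.271: |R|=0.28955 <1
  x=-2.745: |R|=0.05825 <1
  x=-1.674: |R|=0.00337 <1
  x=-4.532: |R|=1.38332 >1
  x=-4.411: |R|=1.24536 >1
  x=-4.250: |R|=1.07265 >1
So |R|<1 on (-4.1786, 0).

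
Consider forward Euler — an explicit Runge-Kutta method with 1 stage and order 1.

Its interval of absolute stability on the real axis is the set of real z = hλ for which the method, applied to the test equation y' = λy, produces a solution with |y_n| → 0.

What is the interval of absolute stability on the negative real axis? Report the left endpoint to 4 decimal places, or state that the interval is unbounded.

With y'=λy (z=hλ):
  order 1, 1-stage ⇒ R(z)=1+z
  (e.g. R(-0.59)=0.41000, |R|=0.41000)

Find x<0 with |R(x)|<1.
x=-0.59: |R|=0.4100
|R(-1.69)|=0.6900 |R(-1.5)|=0.5000 |R(-0.75)|=0.2500
Bisect:
  x_lo=-2.6175 |R|=1.6175  x_hi=-0.0610 |R|=0.9390
  mid=-1.33927 |R|=0.33927 →hi
  mid=-1.97838 |R|=0.97838 →hi
  mid=-2.29793 |R|=1.29793 →lo
  mid=-2.13816 |R|=1.13816 →lo
  mid=-2.05827 |R|=1.05827 →lo
  mid=-2.01832 |R|=1.01832 →lo
  mid=-1.99835 |R|=0.99835 →hi
  mid=-2.00834 |R|=1.00834 →lo
  ...
  [-2.00007,-1.99991] ⇒ x*=-2.0000
Stable set (-2.0000, 0).

(-2.0000, 0).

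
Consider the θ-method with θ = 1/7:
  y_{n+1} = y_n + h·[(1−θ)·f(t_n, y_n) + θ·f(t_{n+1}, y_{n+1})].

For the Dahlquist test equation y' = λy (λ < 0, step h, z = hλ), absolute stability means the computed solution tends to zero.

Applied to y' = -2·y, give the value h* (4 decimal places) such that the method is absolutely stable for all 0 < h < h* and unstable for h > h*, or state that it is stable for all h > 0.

Test eqn y'=λy, z=hλ:
  y_{n+1} = y_n + z·[6/7·y_n + 1/7·y_{n+1}] ⇒ (1 − 1/7z)y_{n+1} = (1 + 6/7z)y_n
  so R(z) = (1 + 6/7z)/(1 − 1/7z).

Boundary: |R(x)|=1, x<0.
x=-0.68: |R|=0.3802
R=−1: 1+6/7x = −1+1/7x ⇒ -5/7x=2 ⇒ x=2/(-5/7)=-2.8000
Confirm numerically:
  x=-2.594: |R|=0.89264 <1
  x=-2.042: |R|=0.58084 <1
  x=-1.909: |R|=0.49994 <1
  x=-1.807: |R|=0.43624 <1
  x=-3.379: |R|=1.27893 >1
  x=-3.319: |R|=1.25148 >1
Interval (-2.8000, 0).

(-2.8000,0); λ=-2 ⇒ h* = (14/5)/2 = 1.4000.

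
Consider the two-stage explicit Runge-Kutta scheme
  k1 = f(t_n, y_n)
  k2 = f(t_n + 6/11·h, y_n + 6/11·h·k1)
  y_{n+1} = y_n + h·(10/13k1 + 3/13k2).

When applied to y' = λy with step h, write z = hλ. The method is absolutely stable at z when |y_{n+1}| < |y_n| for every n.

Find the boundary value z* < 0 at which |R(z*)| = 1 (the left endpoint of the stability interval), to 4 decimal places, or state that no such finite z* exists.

On y'=λy, z=hλ:
  k1=λy_n ⇒ h·k1=z·y_n;  k2=λ(1+6/11z)y_n ⇒ h·k2=z(1+6/11z)y_n
  y_{n+1}/y_n = 1 + 10/13z + 3/13z(1+6/11z) = 1 + z + 18/143z²
  R(z) = 1 + z + 18/143z².

Solve |R(x)|<1 on ℝ⁻.
x=-1.58: |R|=0.2658
R=1: x+18/143x²=0 ⇒ x=−143/18=-7.9444; min R=1−1/(4·18/143)=-0.9861>−1
Confirm numerically:
  x=-7.228: |R|=0.34817 <1
  x=-7.026: |R|=0.18774 <1
  x=-6.977: |R|=0.15037 <1
  x=-4.758: |R|=0.90839 <1
  x=-8.528: |R|=1.62642 >1
  x=-8.470: |R|=1.56032 >1
  x=-8.376: |R|=1.45500 >1
Interval (-7.9444, 0).

z* = -7.9444.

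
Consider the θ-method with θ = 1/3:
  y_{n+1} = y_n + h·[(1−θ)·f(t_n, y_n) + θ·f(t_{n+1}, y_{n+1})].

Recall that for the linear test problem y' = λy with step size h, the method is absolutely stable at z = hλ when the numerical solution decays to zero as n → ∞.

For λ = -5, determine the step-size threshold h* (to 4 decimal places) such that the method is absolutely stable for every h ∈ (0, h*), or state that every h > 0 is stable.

(-6.0000,0); λ=-5 ⇒ h* = (6)/5 = 1.2000.

Set f=λy, z=hλ:
  y_{n+1} = y_n + z·[2/3·y_n + 1/3·y_{n+1}] ⇒ (1 − 1/3z)y_{n+1} = (1 + 2/3z)y_n
  so R(z) = (1 + 2/3z)/(1 − 1/3z).

Find x<0 with |R(x)|<1.
x=-1.27: |R|=0.1077
R=−1: 1+2/3x = −1+1/3x ⇒ -1/3x=2 ⇒ x=2/(-1/3)=-6.0000
Confirm numerically:
  x=-5.484: |R|=0.93918 <1
  x=-4.553: |R|=0.80842 <1
  x=-2.970: |R|=0.49246 <1
  x=-6.446: |R|=1.04722 >1
  x=-6.123: |R|=1.01348 >1
Interval (-6.0000, 0).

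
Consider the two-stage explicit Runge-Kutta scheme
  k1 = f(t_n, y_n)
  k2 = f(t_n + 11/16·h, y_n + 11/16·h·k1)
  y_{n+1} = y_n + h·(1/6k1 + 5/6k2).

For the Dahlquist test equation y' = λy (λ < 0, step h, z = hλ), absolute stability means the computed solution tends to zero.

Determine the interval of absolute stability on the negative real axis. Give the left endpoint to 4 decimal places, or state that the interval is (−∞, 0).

z∈(-1.7455,0).

Test eqn y'=λy, z=hλ:
  k1=λy_n ⇒ h·k1=z·y_n;  k2=λ(1+11/16z)y_n ⇒ h·k2=z(1+11/16z)y_n
  y_{n+1}/y_n = 1 + 1/6z + 5/6z(1+11/16z) = 1 + z + 55/96z²
  ⇒ R(z) = 1 + z + 55/96z².

Solve |R(x)|<1 on ℝ⁻.
x=-0.46: |R|=0.6612
R=1: x+55/96x²=0 ⇒ x=−96/55=-1.7455; min R=1−1/(4·55/96)=0.5636>−1
Confirm numerically:
  x=-1.576: |R|=0.84700 <1
  x=-1.289: |R|=0.66291 <1
  x=-1.259: |R|=0.64912 <1
  x=-1.080: |R|=0.58825 <1
  x=-2.153: |R|=1.50270 >1
  x=-2.034: |R|=1.33625 >1
  x=-1.785: |R|=1.04044 >1
Stable set (-1.7455, 0).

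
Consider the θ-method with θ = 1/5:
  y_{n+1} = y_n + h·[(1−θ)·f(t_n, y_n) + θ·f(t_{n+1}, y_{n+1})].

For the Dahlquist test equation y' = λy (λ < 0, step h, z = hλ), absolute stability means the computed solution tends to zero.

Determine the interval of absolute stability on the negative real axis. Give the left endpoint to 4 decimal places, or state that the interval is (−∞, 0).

On y'=λy, z=hλ:
  y_{n+1} = y_n + z·[4/5·y_n + 1/5·y_{n+1}] ⇒ (1 − 1/5z)y_{n+1} = (1 + 4/5z)y_n
  so R(z) = (1 + 4/5z)/(1 − 1/5z).

Need |R(x)|<1, x<0.
x=-1.62: |R|=0.2236
R=−1: 1+4/5x = −1+1/5x ⇒ -3/5x=2 ⇒ x=2/(-3/5)=-3.3333
Confirm numerically:
  x=-3.111: |R|=0.91777 <1
  x=-2.871: |R|=0.82378 <1
  x=-1.869: |R|=0.36046 <1
  x=-3.582: |R|=1.08693 >1
  x=-3.570: |R|=1.08285 >1
Interval (-3.3333, 0).

z∈(-3.3333,0).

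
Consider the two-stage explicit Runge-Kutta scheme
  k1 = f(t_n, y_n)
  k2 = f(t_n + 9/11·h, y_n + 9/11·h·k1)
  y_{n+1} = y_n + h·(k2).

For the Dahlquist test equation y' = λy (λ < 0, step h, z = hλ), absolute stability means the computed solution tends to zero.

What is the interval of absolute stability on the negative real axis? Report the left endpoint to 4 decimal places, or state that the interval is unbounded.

(-1.2222, 0).

Test eqn y'=λy, z=hλ:
  k1=λy_n ⇒ h·k1=z·y_n;  k2=λ(1+9/11z)y_n ⇒ h·k2=z(1+9/11z)y_n
  y_{n+1}/y_n = 1 + z(1+9/11z) = 1 + z + 9/11z²
  R(z) = 1 + z + 9/11z².

Solve |R(x)|<1 on ℝ⁻.
x=-1.44: |R|=1.2566
R=1: x+9/11x²=0 ⇒ x=−11/9=-1.2222; min R=1−1/(4·9/11)=0.6944>−1
Confirm numerically:
  x=-1.194: |R|=0.97243 <1
  x=-0.704: |R|=0.70150 <1
  x=-0.519: |R|=0.70139 <1
  x=-1.784: |R|=1.81999 >1
  x=-1.538: |R|=1.39736 >1
Interval (-1.2222, 0).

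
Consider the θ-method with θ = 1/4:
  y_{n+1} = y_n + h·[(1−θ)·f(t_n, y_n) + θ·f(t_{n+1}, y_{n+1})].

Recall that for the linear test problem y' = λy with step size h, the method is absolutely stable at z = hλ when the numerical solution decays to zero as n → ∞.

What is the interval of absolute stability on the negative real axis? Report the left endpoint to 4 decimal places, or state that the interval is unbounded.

Set f=λy, z=hλ:
  y_{n+1} = y_n + z·[3/4·y_n + 1/4·y_{n+1}] ⇒ (1 − 1/4z)y_{n+1} = (1 + 3/4z)y_n
  Hence R(z) = (1 + 3/4z)/(1 − 1/4z).

Find x<0 with |R(x)|<1.
x=-0.53: |R|=0.5320
R=−1: 1+3/4x = −1+1/4x ⇒ -1/2x=2 ⇒ x=2/(-1/2)=-4.0000
Confirm numerically:
  x=-3.281: |R|=0.80250 <1
  x=-3.256: |R|=0.79493 <1
  x=-2.873: |R|=0.67205 <1
  x=-2.513: |R|=0.54337 <1
  x=-4.532: |R|=1.12471 >1
  x=-4.058: |R|=1.01440 >1
Interval (-4.0000, 0).

z∈(-4.0000,0).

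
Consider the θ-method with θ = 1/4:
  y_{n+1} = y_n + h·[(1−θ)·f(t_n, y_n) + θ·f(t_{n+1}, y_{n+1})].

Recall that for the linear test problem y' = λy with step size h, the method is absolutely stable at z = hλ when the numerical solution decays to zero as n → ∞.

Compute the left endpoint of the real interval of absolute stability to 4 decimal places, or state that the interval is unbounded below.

With y'=λy (z=hλ):
  y_{n+1} = y_n + z·[3/4·y_n + 1/4·y_{n+1}] ⇒ (1 − 1/4z)y_{n+1} = (1 + 3/4z)y_n
  Hence R(z) = (1 + 3/4z)/(1 − 1/4z).

Solve |R(x)|<1 on ℝ⁻.
x=-0.67: |R|=0.4261
R=−1: 1+3/4x = −1+1/4x ⇒ -1/2x=2 ⇒ x=2/(-1/2)=-4.0000
Confirm numerically:
  x=-3.555: |R|=0.88220 <1
  x=-3.378: |R|=0.83139 <1
  x=-2.669: |R|=0.60084 <1
  x=-4.364: |R|=1.08704 >1
  x=-4.149: |R|=1.03657 >1
  x=-4.075: |R|=1.01858 >1
Interval (-4.0000, 0).

z* = -4.0000.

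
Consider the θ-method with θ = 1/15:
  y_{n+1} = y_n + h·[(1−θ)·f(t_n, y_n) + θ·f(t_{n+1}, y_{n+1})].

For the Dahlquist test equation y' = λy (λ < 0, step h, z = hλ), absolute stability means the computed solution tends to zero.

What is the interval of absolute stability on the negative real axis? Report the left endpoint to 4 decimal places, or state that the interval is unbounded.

Test eqn y'=λy, z=hλ:
  y_{n+1} = y_n + z·[14/15·y_n + 1/15·y_{n+1}] ⇒ (1 − 1/15z)y_{n+1} = (1 + 14/15z)y_n
  ⇒ R(z) = (1 + 14/15z)/(1 − 1/15z).

Need |R(x)|<1, x<0.
x=-0.72: |R|=0.3130
R=−1: 1+14/15x = −1+1/15x ⇒ -13/15x=2 ⇒ x=2/(-13/15)=-2.3077
Confirm numerically:
  x=-2.042: |R|=0.79732 <1
  x=-1.722: |R|=0.54467 <1
  x=-1.593: |R|=0.44007 <1
  x=-1.112: |R|=0.03525 <1
  x=-2.857: |R|=1.39990 >1
  x=-2.540: |R|=1.17218 >1
  x=-2.437: |R|=1.09640 >1
Interval (-2.3077, 0).

(-2.3077, 0).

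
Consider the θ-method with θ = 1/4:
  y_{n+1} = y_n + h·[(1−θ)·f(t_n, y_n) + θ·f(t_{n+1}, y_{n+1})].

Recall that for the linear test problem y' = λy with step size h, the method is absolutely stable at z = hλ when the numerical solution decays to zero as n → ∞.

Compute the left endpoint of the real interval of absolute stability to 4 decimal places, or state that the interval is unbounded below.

z* = -4.0000.

On y'=λy, z=hλ:
  y_{n+1} = y_n + z·[3/4·y_n + 1/4·y_{n+1}] ⇒ (1 − 1/4z)y_{n+1} = (1 + 3/4z)y_n
  so R(z) = (1 + 3/4z)/(1 − 1/4z).

Solve |R(x)|<1 on ℝ⁻.
x=-0.4: |R|=0.6364
R=−1: 1+3/4x = −1+1/4x ⇒ -1/2x=2 ⇒ x=2/(-1/2)=-4.0000
Confirm numerically:
  x=-3.964: |R|=0.99096 <1
  x=-3.959: |R|=0.98970 <1
  x=-2.260: |R|=0.44409 <1
  x=-4.427: |R|=1.10134 >1
  x=-4.409: |R|=1.09728 >1
  x=-4.057: |R|=1.01415 >1
Interval (-4.0000, 0).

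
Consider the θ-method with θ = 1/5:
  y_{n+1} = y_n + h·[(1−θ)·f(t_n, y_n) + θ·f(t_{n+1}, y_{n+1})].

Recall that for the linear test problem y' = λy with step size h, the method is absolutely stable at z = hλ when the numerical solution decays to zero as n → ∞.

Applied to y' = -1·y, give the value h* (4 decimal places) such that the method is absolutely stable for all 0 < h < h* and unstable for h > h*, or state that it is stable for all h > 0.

Set f=λy, z=hλ:
  y_{n+1} = y_n + z·[4/5·y_n + 1/5·y_{n+1}] ⇒ (1 − 1/5z)y_{n+1} = (1 + 4/5z)y_n
  Hence R(z) = (1 + 4/5z)/(1 − 1/5z).

Need |R(x)|<1, x<0.
x=-1.74: |R|=0.2908
R=−1: 1+4/5x = −1+1/5x ⇒ -3/5x=2 ⇒ x=2/(-3/5)=-3.3333
Confirm numerically:
  x=-2.849: |R|=0.81488 <1
  x=-2.635: |R|=0.72561 <1
  x=-2.444: |R|=0.64159 <1
  x=-2.430: |R|=0.63526 <1
  x=-3.614: |R|=1.09775 >1
  x=-3.586: |R|=1.08828 >1
Interval (-3.3333, 0).

(-3.3333,0); λ=-1 ⇒ h* = (10/3)/1 = 3.3333.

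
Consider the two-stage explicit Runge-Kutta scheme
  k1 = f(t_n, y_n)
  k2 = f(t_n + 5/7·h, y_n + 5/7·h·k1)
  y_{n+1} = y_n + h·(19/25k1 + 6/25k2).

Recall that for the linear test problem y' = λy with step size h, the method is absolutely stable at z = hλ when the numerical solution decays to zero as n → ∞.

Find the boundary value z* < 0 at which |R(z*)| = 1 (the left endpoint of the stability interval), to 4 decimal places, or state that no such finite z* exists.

z* = -5.8333.

On y'=λy, z=hλ:
  k1=λy_n ⇒ h·k1=z·y_n;  k2=λ(1+5/7z)y_n ⇒ h·k2=z(1+5/7z)y_n
  y_{n+1}/y_n = 1 + 19/25z + 6/25z(1+5/7z) = 1 + z + 6/35z²
  Hence R(z) = 1 + z + 6/35z².

Boundary: |R(x)|=1, x<0.
x=-1.67: |R|=0.1919
R=1: x+6/35x²=0 ⇒ x=−35/6=-5.8333; min R=1−1/(4·6/35)=-0.4583>−1
Confirm numerically:
  x=-4.046: |R|=0.23969 <1
  x=-3.606: |R|=0.37687 <1
  x=-3.544: |R|=0.39087 <1
  x=-6.097: |R|=1.27558 >1
  x=-5.865: |R|=1.03184 >1
Stable set (-5.8333, 0).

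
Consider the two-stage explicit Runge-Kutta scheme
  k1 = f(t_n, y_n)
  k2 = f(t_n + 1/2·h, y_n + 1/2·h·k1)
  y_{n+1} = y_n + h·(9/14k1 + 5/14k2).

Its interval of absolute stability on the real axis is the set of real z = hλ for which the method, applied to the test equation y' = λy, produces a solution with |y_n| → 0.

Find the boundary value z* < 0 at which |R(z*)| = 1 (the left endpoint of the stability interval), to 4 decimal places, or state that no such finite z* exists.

left endpoint -5.6000.

On y'=λy, z=hλ:
  k1=λy_n ⇒ h·k1=z·y_n;  k2=λ(1+1/2z)y_n ⇒ h·k2=z(1+1/2z)y_n
  y_{n+1}/y_n = 1 + 9/14z + 5/14z(1+1/2z) = 1 + z + 5/28z²
  ⇒ R(z) = 1 + z + 5/28z².

Solve |R(x)|<1 on ℝ⁻.
x=-1.23: |R|=0.0402
R=1: x+5/28x²=0 ⇒ x=−28/5=-5.6000; min R=1−1/(4·5/28)=-0.4000>−1
Confirm numerically:
  x=-4.166: |R|=0.06679 <1
  x=-3.277: |R|=0.35937 <1
  x=-2.923: |R|=0.39730 <1
  x=-2.503: |R|=0.38425 <1
  x=-6.127: |R|=1.57659 >1
  x=-6.002: |R|=1.43086 >1
Stable set (-5.6000, 0).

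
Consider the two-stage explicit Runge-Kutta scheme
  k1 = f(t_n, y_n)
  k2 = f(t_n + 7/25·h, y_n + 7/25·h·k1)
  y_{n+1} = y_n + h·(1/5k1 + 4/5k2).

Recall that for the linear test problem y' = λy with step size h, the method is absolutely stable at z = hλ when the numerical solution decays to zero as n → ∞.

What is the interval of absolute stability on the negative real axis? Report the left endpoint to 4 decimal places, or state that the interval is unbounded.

z∈(-4.4643,0).

Set f=λy, z=hλ:
  k1=λy_n ⇒ h·k1=z·y_n;  k2=λ(1+7/25z)y_n ⇒ h·k2=z(1+7/25z)y_n
  y_{n+1}/y_n = 1 + 1/5z + 4/5z(1+7/25z) = 1 + z + 28/125z²
  Hence R(z) = 1 + z + 28/125z².

Find x<0 with |R(x)|<1.
x=-1.71: |R|=0.0550
R=1: x+28/125x²=0 ⇒ x=−125/28=-4.4643; min R=1−1/(4·28/125)=-0.1161>−1
Confirm numerically:
  x=-4.212: |R|=0.76197 <1
  x=-3.491: |R|=0.23891 <1
  x=-3.114: |R|=0.05813 <1
  x=-4.673: |R|=1.21847 >1
  x=-4.568: |R|=1.10612 >1
  x=-4.516: |R|=1.05231 >1
Interval (-4.4643, 0).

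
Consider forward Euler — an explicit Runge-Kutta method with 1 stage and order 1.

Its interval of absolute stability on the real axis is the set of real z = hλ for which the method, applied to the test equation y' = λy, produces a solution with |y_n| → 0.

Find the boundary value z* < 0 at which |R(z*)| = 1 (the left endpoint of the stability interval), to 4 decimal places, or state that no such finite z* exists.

left endpoint -2.0000.

With y'=λy (z=hλ):
  order 1, 1-stage ⇒ R(z)=1+z
  (e.g. R(-1.09)=-0.09000, |R|=0.09000)

Find x<0 with |R(x)|<1.
x=-1.09: |R|=0.0900
|R(-0.87)|=0.1300 |R(-0.85)|=0.1500 |R(-0.76)|=0.2400
Bisect:
  x_lo=-2.8237 |R|=1.8237  x_hi=-0.0739 |R|=0.9261
  mid=-1.44879 |R|=0.44879 →hi
  mid=-2.13623 |R|=1.13623 →lo
  mid=-1.79251 |R|=0.79251 →hi
  mid=-1.96437 |R|=0.96437 →hi
  mid=-2.05030 |R|=1.05030 →lo
  mid=-2.00733 |R|=1.00733 →lo
  mid=-1.98585 |R|=0.98585 →hi
  mid=-1.99659 |R|=0.99659 →hi
  mid=-2.00196 |R|=1.00196 →lo
  mid=-1.99928 |R|=0.99928 →hi
  ...
  [-2.00012,-1.99995] ⇒ x*=-2.0000
So |R|<1 on (-2.0000, 0).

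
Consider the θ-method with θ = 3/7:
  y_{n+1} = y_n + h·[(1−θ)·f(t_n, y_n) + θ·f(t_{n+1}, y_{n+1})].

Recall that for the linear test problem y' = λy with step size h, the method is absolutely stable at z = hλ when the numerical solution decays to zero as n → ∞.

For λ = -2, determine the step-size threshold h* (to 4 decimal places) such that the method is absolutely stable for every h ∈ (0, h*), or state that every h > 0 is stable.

Test eqn y'=λy, z=hλ:
  y_{n+1} = y_n + z·[4/7·y_n + 3/7·y_{n+1}] ⇒ (1 − 3/7z)y_{n+1} = (1 + 4/7z)y_n
  so R(z) = (1 + 4/7z)/(1 − 3/7z).

Solve |R(x)|<1 on ℝ⁻.
x=-0.92: |R|=0.3402
R=−1: 1+4/7x = −1+3/7x ⇒ -1/7x=2 ⇒ x=2/(-1/7)=-14.0000
Confirm numerically:
  x=-9.511: |R|=0.87367 <1
  x=-9.402: |R|=0.86940 <1
  x=-8.635: |R|=0.83695 <1
  x=-14.529: |R|=1.01046 >1
  x=-14.037: |R|=1.00075 >1
Stable set (-14.0000, 0).

(-14.0000,0); λ=-2 ⇒ h* = (14)/2 = 7.0000.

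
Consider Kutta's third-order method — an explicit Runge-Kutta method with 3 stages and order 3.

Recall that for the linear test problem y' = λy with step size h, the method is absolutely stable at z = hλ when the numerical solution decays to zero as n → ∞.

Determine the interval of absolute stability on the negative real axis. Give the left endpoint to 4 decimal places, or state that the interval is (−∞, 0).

z∈(-2.5127,0).

Set f=λy, z=hλ:
  order 3, 3-stage ⇒ R(z)=1+z+z^2/2+z^3/6
  (e.g. R(-0.48)=0.61677, |R|=0.61677)

Find x<0 with |R(x)|<1.
x=-0.48: |R|=0.6168
|R(-2.51)|=0.9955 |R(-1.28)|=0.1897 |R(-0.53)|=0.5856
Bisect:
  x_lo=-3.0748 |R|=2.1927  x_hi=-0.3511 |R|=0.7033
  mid=-1.71298 |R|=0.08356 →hi
  mid=-2.39390 |R|=0.81500 →hi
  mid=-2.73436 |R|=1.40334 →lo
  mid=-2.56413 |R|=1.08651 →lo
  mid=-2.47902 |R|=0.94540 →hi
  mid=-2.52157 |R|=1.01457 →lo
  mid=-2.50029 |R|=0.97965 →hi
  mid=-2.51093 |R|=0.99702 →hi
  mid=-2.51625 |R|=1.00578 →lo
  mid=-2.51359 |R|=1.00140 →lo
  ...
  [-2.51276,-2.51260] ⇒ x*=-2.5127
So |R|<1 on (-2.5127, 0).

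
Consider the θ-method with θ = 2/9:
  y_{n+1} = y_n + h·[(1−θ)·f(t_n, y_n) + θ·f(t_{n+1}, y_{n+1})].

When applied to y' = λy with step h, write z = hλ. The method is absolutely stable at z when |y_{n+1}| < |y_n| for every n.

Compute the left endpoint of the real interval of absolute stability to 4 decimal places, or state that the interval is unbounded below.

Set f=λy, z=hλ:
  y_{n+1} = y_n + z·[7/9·y_n + 2/9·y_{n+1}] ⇒ (1 − 2/9z)y_{n+1} = (1 + 7/9z)y_n
  so R(z) = (1 + 7/9z)/(1 − 2/9z).

Find x<0 with |R(x)|<1.
x=-1.31: |R|=0.0146
R=−1: 1+7/9x = −1+2/9x ⇒ -5/9x=2 ⇒ x=2/(-5/9)=-3.6000
Confirm numerically:
  x=-3.550: |R|=0.98447 <1
  x=-2.818: |R|=0.73285 <1
  x=-2.132: |R|=0.44662 <1
  x=-4.138: |R|=1.15571 >1
  x=-3.821: |R|=1.06640 >1
So |R|<1 on (-3.6000, 0).

z* = -3.6000.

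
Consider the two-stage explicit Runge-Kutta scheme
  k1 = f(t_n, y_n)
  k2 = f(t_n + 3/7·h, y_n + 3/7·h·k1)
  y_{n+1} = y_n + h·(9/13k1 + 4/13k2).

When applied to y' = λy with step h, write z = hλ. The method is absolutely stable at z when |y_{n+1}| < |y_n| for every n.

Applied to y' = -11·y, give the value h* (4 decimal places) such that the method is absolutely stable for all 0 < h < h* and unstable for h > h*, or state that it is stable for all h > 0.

Set f=λy, z=hλ:
  k1=λy_n ⇒ h·k1=z·y_n;  k2=λ(1+3/7z)y_n ⇒ h·k2=z(1+3/7z)y_n
  y_{n+1}/y_n = 1 + 9/13z + 4/13z(1+3/7z) = 1 + z + 12/91z²
  so R(z) = 1 + z + 12/91z².

Solve |R(x)|<1 on ℝ⁻.
x=-1.16: |R|=0.0174
R=1: x+12/91x²=0 ⇒ x=−91/12=-7.5833; min R=1−1/(4·12/91)=-0.8958>−1
Confirm numerically:
  x=-6.119: |R|=0.18157 <1
  x=-5.546: |R|=0.48998 <1
  x=-3.650: |R|=0.89319 <1
  x=-8.140: |R|=1.59753 >1
  x=-8.045: |R|=1.48977 >1
  x=-7.894: |R|=1.32339 >1
So |R|<1 on (-7.5833, 0).

(-7.5833,0); λ=-11 ⇒ h* = (91/12)/11 = 0.6894.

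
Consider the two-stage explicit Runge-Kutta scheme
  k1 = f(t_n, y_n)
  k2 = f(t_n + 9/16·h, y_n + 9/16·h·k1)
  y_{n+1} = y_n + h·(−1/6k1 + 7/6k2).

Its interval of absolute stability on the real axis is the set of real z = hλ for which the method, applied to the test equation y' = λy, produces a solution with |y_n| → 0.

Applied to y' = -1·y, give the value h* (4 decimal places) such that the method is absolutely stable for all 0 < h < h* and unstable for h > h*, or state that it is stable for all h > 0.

(-1.5238,0); λ=-1 ⇒ h* = (32/21)/1 = 1.5238.

With y'=λy (z=hλ):
  k1=λy_n ⇒ h·k1=z·y_n;  k2=λ(1+9/16z)y_n ⇒ h·k2=z(1+9/16z)y_n
  y_{n+1}/y_n = 1 − 1/6z + 7/6z(1+9/16z) = 1 + z + 21/32z²
  Hence R(z) = 1 + z + 21/32z².

Solve |R(x)|<1 on ℝ⁻.
x=-0.49: |R|=0.6676
R=1: x+21/32x²=0 ⇒ x=−32/21=-1.5238; min R=1−1/(4·21/32)=0.6190>−1
Confirm numerically:
  x=-1.320: |R|=0.82345 <1
  x=-1.225: |R|=0.75979 <1
  x=-0.935: |R|=0.63871 <1
  x=-0.660: |R|=0.62586 <1
  x=-1.926: |R|=1.50834 >1
  x=-1.877: |R|=1.43505 >1
Stable set (-1.5238, 0).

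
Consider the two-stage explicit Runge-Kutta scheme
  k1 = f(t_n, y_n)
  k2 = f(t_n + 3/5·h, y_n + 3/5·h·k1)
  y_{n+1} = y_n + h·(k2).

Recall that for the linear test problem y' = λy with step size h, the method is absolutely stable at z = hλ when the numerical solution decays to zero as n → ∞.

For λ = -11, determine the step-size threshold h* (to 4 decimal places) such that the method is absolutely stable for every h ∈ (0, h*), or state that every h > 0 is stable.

Test eqn y'=λy, z=hλ:
  k1=λy_n ⇒ h·k1=z·y_n;  k2=λ(1+3/5z)y_n ⇒ h·k2=z(1+3/5z)y_n
  y_{n+1}/y_n = 1 + z(1+3/5z) = 1 + z + 3/5z²
  R(z) = 1 + z + 3/5z².

Boundary: |R(x)|=1, x<0.
x=-0.68: |R|=0.5974
R=1: x+3/5x²=0 ⇒ x=−5/3=-1.6667; min R=1−1/(4·3/5)=0.5833>−1
Confirm numerically:
  x=-1.476: |R|=0.83115 <1
  x=-1.452: |R|=0.81298 <1
  x=-0.803: |R|=0.58389 <1
  x=-0.673: |R|=0.59876 <1
  x=-2.056: |R|=1.48028 >1
  x=-1.811: |R|=1.15683 >1
Interval (-1.6667, 0).

(-1.6667,0); λ=-11 ⇒ h* = (5/3)/11 = 0.1515.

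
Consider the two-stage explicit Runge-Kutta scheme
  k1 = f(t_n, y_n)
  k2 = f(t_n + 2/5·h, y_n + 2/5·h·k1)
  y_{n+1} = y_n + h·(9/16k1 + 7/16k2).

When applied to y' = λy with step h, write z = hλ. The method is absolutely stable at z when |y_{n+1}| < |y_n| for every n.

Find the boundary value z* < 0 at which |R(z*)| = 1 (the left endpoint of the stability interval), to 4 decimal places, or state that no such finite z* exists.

Test eqn y'=λy, z=hλ:
  k1=λy_n ⇒ h·k1=z·y_n;  k2=λ(1+2/5z)y_n ⇒ h·k2=z(1+2/5z)y_n
  y_{n+1}/y_n = 1 + 9/16z + 7/16z(1+2/5z) = 1 + z + 7/40z²
  R(z) = 1 + z + 7/40z².

Solve |R(x)|<1 on ℝ⁻.
x=-0.68: |R|=0.4009
R=1: x+7/40x²=0 ⇒ x=−40/7=-5.7143; min R=1−1/(4·7/40)=-0.4286>−1
Confirm numerically:
  x=-5.589: |R|=0.87746 <1
  x=-4.915: |R|=0.31251 <1
  x=-4.618: |R|=0.11404 <1
  x=-4.323: |R|=0.05254 <1
  x=-6.003: |R|=1.30330 >1
  x=-5.957: |R|=1.25302 >1
Stable set (-5.7143, 0).

left endpoint -5.7143.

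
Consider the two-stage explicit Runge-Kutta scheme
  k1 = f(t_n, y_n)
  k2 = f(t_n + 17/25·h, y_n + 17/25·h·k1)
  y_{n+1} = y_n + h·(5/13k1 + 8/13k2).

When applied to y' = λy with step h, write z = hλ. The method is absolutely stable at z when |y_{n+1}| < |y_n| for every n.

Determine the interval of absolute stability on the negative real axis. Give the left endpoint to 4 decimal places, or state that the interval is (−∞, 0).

On y'=λy, z=hλ:
  k1=λy_n ⇒ h·k1=z·y_n;  k2=λ(1+17/25z)y_n ⇒ h·k2=z(1+17/25z)y_n
  y_{n+1}/y_n = 1 + 5/13z + 8/13z(1+17/25z) = 1 + z + 136/325z²
  R(z) = 1 + z + 136/325z².

Need |R(x)|<1, x<0.
x=-0.78: |R|=0.4746
R=1: x+136/325x²=0 ⇒ x=−325/136=-2.3897; min R=1−1/(4·136/325)=0.4026>−1
Confirm numerically:
  x=-2.208: |R|=0.83211 <1
  x=-1.210: |R|=0.40267 <1
  x=-1.073: |R|=0.40879 <1
  x=-2.815: |R|=1.50098 >1
  x=-2.682: |R|=1.32805 >1
  x=-2.526: |R|=1.14407 >1
Interval (-2.3897, 0).

(-2.3897, 0).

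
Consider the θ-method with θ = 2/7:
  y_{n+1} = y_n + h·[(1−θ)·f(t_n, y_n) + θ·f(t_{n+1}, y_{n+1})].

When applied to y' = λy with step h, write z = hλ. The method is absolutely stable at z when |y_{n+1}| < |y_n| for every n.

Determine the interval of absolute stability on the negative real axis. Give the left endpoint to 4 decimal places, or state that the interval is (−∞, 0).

z∈(-4.6667,0).

With y'=λy (z=hλ):
  y_{n+1} = y_n + z·[5/7·y_n + 2/7·y_{n+1}] ⇒ (1 − 2/7z)y_{n+1} = (1 + 5/7z)y_n
  so R(z) = (1 + 5/7z)/(1 − 2/7z).

Need |R(x)|<1, x<0.
x=-0.74: |R|=0.3892
R=−1: 1+5/7x = −1+2/7x ⇒ -3/7x=2 ⇒ x=2/(-3/7)=-4.6667
Confirm numerically:
  x=-4.214: |R|=0.91198 <1
  x=-4.177: |R|=0.90432 <1
  x=-3.782: |R|=0.81777 <1
  x=-2.446: |R|=0.43979 <1
  x=-5.024: |R|=1.06288 >1
  x=-4.870: |R|=1.03644 >1
Stable set (-4.6667, 0).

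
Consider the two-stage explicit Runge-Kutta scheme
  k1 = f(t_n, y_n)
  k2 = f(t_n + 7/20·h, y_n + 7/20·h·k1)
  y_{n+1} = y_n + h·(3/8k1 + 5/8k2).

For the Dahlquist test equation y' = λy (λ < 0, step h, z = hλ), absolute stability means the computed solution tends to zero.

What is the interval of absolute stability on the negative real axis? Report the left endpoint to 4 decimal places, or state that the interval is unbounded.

(-4.5714, 0).

On y'=λy, z=hλ:
  k1=λy_n ⇒ h·k1=z·y_n;  k2=λ(1+7/20z)y_n ⇒ h·k2=z(1+7/20z)y_n
  y_{n+1}/y_n = 1 + 3/8z + 5/8z(1+7/20z) = 1 + z + 7/32z²
  R(z) = 1 + z + 7/32z².

Solve |R(x)|<1 on ℝ⁻.
x=-0.49: |R|=0.5625
R=1: x+7/32x²=0 ⇒ x=−32/7=-4.5714; min R=1−1/(4·7/32)=-0.1429>−1
Confirm numerically:
  x=-3.243: |R|=0.05760 <1
  x=-2.971: |R|=0.04013 <1
  x=-2.149: |R|=0.13877 <1
  x=-4.853: |R|=1.29891 >1
  x=-4.595: |R|=1.02369 >1
Stable set (-4.5714, 0).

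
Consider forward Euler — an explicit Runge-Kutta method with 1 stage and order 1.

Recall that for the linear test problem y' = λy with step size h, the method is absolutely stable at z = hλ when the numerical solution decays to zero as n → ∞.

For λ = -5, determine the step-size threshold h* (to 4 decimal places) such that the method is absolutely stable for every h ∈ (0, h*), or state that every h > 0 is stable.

Set f=λy, z=hλ:
  order 1, 1-stage ⇒ R(z)=1+z
  (e.g. R(-1.52)=-0.52000, |R|=0.52000)

Need |R(x)|<1, x<0.
x=-1.52: |R|=0.5200
|R(-2.05)|=1.0500 |R(-1.76)|=0.7600 |R(-0.79)|=0.2100
Bisect:
  x_lo=-2.4675 |R|=1.4675  x_hi=-0.3436 |R|=0.6564
  mid=-1.40556 |R|=0.40556 →hi
  mid=-1.93653 |R|=0.93653 →hi
  mid=-2.20202 |R|=1.20202 →lo
  mid=-2.06928 |R|=1.06928 →lo
  mid=-2.00291 |R|=1.00291 →lo
  mid=-1.96972 |R|=0.96972 →hi
  mid=-1.98631 |R|=0.98631 →hi
  mid=-1.99461 |R|=0.99461 →hi
  mid=-1.99876 |R|=0.99876 →hi
  mid=-2.00083 |R|=1.00083 →lo
  ...
  [-2.00005,-1.99992] ⇒ x*=-2.0000
Stable set (-2.0000, 0).

(-2.0000,0); λ=-5 ⇒ h* = 0.4000.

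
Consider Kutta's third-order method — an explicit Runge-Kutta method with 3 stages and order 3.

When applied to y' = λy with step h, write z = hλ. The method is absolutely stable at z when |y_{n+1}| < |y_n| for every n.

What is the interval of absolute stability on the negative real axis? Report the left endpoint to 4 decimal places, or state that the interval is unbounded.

(-2.5127, 0).

With y'=λy (z=hλ):
  order 3, 3-stage ⇒ R(z)=1+z+z^2/2+z^3/6
  (e.g. R(-0.37)=0.69001, |R|=0.69001)

Boundary: |R(x)|=1, x<0.
x=-0.37: |R|=0.6900
|R(-1.66)|=0.0446 |R(-0.95)|=0.3584 |R(-0.79)|=0.4399
Bisect:
  x_lo=-3.1954 |R|=2.5279  x_hi=-0.1592 |R|=0.8528
  mid=-1.67730 |R|=0.05710 →hi
  mid=-2.43635 |R|=0.87873 →hi
  mid=-2.81587 |R|=1.57255 →lo
  mid=-2.62611 |R|=1.19636 →lo
  mid=-2.53123 |R|=1.03065 →lo
  mid=-2.48379 |R|=0.95302 →hi
  mid=-2.50751 |R|=0.99141 →hi
  mid=-2.51937 |R|=1.01093 →lo
  ...
  [-2.51288,-2.51270] ⇒ x*=-2.5127
So |R|<1 on (-2.5127, 0).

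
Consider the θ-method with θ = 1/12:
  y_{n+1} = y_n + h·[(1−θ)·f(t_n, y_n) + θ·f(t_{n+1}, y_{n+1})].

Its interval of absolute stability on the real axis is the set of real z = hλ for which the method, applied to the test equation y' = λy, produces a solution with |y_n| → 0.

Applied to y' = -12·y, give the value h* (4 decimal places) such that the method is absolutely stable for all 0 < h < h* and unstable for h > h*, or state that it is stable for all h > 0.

Test eqn y'=λy, z=hλ:
  y_{n+1} = y_n + z·[11/12·y_n + 1/12·y_{n+1}] ⇒ (1 − 1/12z)y_{n+1} = (1 + 11/12z)y_n
  Hence R(z) = (1 + 11/12z)/(1 − 1/12z).

Need |R(x)|<1, x<0.
x=-0.98: |R|=0.0940
R=−1: 1+11/12x = −1+1/12x ⇒ -5/6x=2 ⇒ x=2/(-5/6)=-2.4000
Confirm numerically:
  x=-1.890: |R|=0.63283 <1
  x=-1.587: |R|=0.40163 <1
  x=-1.451: |R|=0.29448 <1
  x=-1.126: |R|=0.02941 <1
  x=-2.874: |R|=1.31868 >1
  x=-2.594: |R|=1.13293 >1
So |R|<1 on (-2.4000, 0).

(-2.4000,0); λ=-12 ⇒ h* = (12/5)/12 = 0.2000.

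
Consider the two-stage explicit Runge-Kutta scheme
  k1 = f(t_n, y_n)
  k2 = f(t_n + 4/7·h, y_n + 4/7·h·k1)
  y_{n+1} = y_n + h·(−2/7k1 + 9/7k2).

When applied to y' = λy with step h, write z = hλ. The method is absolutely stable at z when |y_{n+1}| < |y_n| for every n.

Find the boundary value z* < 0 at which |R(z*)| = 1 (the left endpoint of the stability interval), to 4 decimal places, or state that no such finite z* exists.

z* = -1.3611.

Set f=λy, z=hλ:
  k1=λy_n ⇒ h·k1=z·y_n;  k2=λ(1+4/7z)y_n ⇒ h·k2=z(1+4/7z)y_n
  y_{n+1}/y_n = 1 − 2/7z + 9/7z(1+4/7z) = 1 + z + 36/49z²
  R(z) = 1 + z + 36/49z².

Boundary: |R(x)|=1, x<0.
x=-0.95: |R|=0.7131
R=1: x+36/49x²=0 ⇒ x=−49/36=-1.3611; min R=1−1/(4·36/49)=0.6597>−1
Confirm numerically:
  x=-1.328: |R|=0.96769 <1
  x=-0.740: |R|=0.66232 <1
  x=-0.683: |R|=0.65973 <1
  x=-0.613: |R|=0.66308 <1
  x=-1.569: |R|=1.23964 >1
  x=-1.435: |R|=1.07790 >1
  x=-1.392: |R|=1.03159 >1
So |R|<1 on (-1.3611, 0).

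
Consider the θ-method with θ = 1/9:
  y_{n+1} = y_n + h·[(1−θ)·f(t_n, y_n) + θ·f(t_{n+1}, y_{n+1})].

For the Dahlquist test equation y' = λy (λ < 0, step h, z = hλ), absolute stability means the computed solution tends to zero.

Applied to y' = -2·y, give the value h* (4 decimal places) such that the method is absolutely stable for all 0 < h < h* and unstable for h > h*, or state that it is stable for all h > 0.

Test eqn y'=λy, z=hλ:
  y_{n+1} = y_n + z·[8/9·y_n + 1/9·y_{n+1}] ⇒ (1 − 1/9z)y_{n+1} = (1 + 8/9z)y_n
  so R(z) = (1 + 8/9z)/(1 − 1/9z).

Find x<0 with |R(x)|<1.
x=-0.86: |R|=0.2150
R=−1: 1+8/9x = −1+1/9x ⇒ -7/9x=2 ⇒ x=2/(-7/9)=-2.5714
Confirm numerically:
  x=-2.544: |R|=0.98337 <1
  x=-2.006: |R|=0.64038 <1
  x=-1.199: |R|=0.05804 <1
  x=-2.997: |R|=1.24831 >1
  x=-2.694: |R|=1.07337 >1
  x=-2.687: |R|=1.06922 >1
So |R|<1 on (-2.5714, 0).

(-2.5714,0); λ=-2 ⇒ h* = (18/7)/2 = 1.2857.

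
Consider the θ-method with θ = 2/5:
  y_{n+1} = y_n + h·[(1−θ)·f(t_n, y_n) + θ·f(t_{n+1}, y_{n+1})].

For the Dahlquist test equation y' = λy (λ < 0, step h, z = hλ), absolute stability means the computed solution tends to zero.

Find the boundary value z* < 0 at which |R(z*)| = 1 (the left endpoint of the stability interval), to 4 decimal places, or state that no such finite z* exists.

Test eqn y'=λy, z=hλ:
  y_{n+1} = y_n + z·[3/5·y_n + 2/5·y_{n+1}] ⇒ (1 − 2/5z)y_{n+1} = (1 + 3/5z)y_n
  so R(z) = (1 + 3/5z)/(1 − 2/5z).

Find x<0 with |R(x)|<1.
x=-1.36: |R|=0.1192
R=−1: 1+3/5x = −1+2/5x ⇒ -1/5x=2 ⇒ x=2/(-1/5)=-10.0000
Confirm numerically:
  x=-9.760: |R|=0.99021 <1
  x=-8.650: |R|=0.93946 <1
  x=-7.630: |R|=0.88302 <1
  x=-6.621: |R|=0.81477 <1
  x=-10.430: |R|=1.01663 >1
  x=-10.408: |R|=1.01580 >1
  x=-10.374: |R|=1.01453 >1
So |R|<1 on (-10.0000, 0).

left endpoint -10.0000.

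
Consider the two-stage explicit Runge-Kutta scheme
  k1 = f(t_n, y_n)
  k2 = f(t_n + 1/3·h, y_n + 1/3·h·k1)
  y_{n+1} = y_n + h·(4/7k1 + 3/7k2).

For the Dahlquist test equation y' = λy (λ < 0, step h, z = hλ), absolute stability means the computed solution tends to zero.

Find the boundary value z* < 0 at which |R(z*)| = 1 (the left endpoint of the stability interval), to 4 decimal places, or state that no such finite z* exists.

z* = -7.0000.

On y'=λy, z=hλ:
  k1=λy_n ⇒ h·k1=z·y_n;  k2=λ(1+1/3z)y_n ⇒ h·k2=z(1+1/3z)y_n
  y_{n+1}/y_n = 1 + 4/7z + 3/7z(1+1/3z) = 1 + z + 1/7z²
  R(z) = 1 + z + 1/7z².

Solve |R(x)|<1 on ℝ⁻.
x=-1.1: |R|=0.0729
R=1: x+1/7x²=0 ⇒ x=−7=-7.0000; min R=1−1/(4·1/7)=-0.7500>−1
Confirm numerically:
  x=-5.388: |R|=0.24078 <1
  x=-3.808: |R|=0.73645 <1
  x=-2.918: |R|=0.70161 <1
  x=-7.515: |R|=1.55289 >1
  x=-7.305: |R|=1.31829 >1
  x=-7.189: |R|=1.19410 >1
Interval (-7.0000, 0).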